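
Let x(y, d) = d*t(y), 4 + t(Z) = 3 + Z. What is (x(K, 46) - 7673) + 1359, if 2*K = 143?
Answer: -3071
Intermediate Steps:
K = 143/2 (K = (½)*143 = 143/2 ≈ 71.500)
t(Z) = -1 + Z (t(Z) = -4 + (3 + Z) = -1 + Z)
x(y, d) = d*(-1 + y)
(x(K, 46) - 7673) + 1359 = (46*(-1 + 143/2) - 7673) + 1359 = (46*(141/2) - 7673) + 1359 = (3243 - 7673) + 1359 = -4430 + 1359 = -3071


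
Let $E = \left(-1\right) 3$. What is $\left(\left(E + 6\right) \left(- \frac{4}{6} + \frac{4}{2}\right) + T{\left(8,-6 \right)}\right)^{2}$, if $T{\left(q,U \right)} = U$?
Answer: $4$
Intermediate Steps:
$E = -3$
$\left(\left(E + 6\right) \left(- \frac{4}{6} + \frac{4}{2}\right) + T{\left(8,-6 \right)}\right)^{2} = \left(\left(-3 + 6\right) \left(- \frac{4}{6} + \frac{4}{2}\right) - 6\right)^{2} = \left(3 \left(\left(-4\right) \frac{1}{6} + 4 \cdot \frac{1}{2}\right) - 6\right)^{2} = \left(3 \left(- \frac{2}{3} + 2\right) - 6\right)^{2} = \left(3 \cdot \frac{4}{3} - 6\right)^{2} = \left(4 - 6\right)^{2} = \left(-2\right)^{2} = 4$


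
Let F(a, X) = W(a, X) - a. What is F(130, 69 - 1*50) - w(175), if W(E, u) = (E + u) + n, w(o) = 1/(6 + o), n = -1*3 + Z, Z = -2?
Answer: 2533/181 ≈ 13.994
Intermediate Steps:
n = -5 (n = -1*3 - 2 = -3 - 2 = -5)
W(E, u) = -5 + E + u (W(E, u) = (E + u) - 5 = -5 + E + u)
F(a, X) = -5 + X (F(a, X) = (-5 + a + X) - a = (-5 + X + a) - a = -5 + X)
F(130, 69 - 1*50) - w(175) = (-5 + (69 - 1*50)) - 1/(6 + 175) = (-5 + (69 - 50)) - 1/181 = (-5 + 19) - 1*1/181 = 14 - 1/181 = 2533/181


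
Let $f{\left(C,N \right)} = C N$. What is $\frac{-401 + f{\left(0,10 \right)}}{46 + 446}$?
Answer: $- \frac{401}{492} \approx -0.81504$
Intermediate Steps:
$\frac{-401 + f{\left(0,10 \right)}}{46 + 446} = \frac{-401 + 0 \cdot 10}{46 + 446} = \frac{-401 + 0}{492} = \left(-401\right) \frac{1}{492} = - \frac{401}{492}$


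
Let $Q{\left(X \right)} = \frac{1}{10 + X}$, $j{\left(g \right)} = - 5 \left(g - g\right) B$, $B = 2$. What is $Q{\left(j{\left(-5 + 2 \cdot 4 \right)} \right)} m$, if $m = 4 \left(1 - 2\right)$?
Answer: $- \frac{2}{5} \approx -0.4$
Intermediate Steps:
$m = -4$ ($m = 4 \left(-1\right) = -4$)
$j{\left(g \right)} = 0$ ($j{\left(g \right)} = - 5 \left(g - g\right) 2 = \left(-5\right) 0 \cdot 2 = 0 \cdot 2 = 0$)
$Q{\left(j{\left(-5 + 2 \cdot 4 \right)} \right)} m = \frac{1}{10 + 0} \left(-4\right) = \frac{1}{10} \left(-4\right) = - \frac{2}{5}$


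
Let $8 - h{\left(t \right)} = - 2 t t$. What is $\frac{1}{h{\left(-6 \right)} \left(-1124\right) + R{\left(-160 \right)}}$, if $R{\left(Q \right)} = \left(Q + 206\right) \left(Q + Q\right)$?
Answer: $- \frac{1}{104640} \approx -9.5566 \cdot 10^{-6}$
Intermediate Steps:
$R{\left(Q \right)} = 2 Q \left(206 + Q\right)$ ($R{\left(Q \right)} = \left(206 + Q\right) 2 Q = 2 Q \left(206 + Q\right)$)
$h{\left(t \right)} = 8 + 2 t^{2}$ ($h{\left(t \right)} = 8 - - 2 t t = 8 - - 2 t^{2} = 8 + 2 t^{2}$)
$\frac{1}{h{\left(-6 \right)} \left(-1124\right) + R{\left(-160 \right)}} = \frac{1}{\left(8 + 2 \left(-6\right)^{2}\right) \left(-1124\right) + 2 \left(-160\right) \left(206 - 160\right)} = \frac{1}{\left(8 + 2 \cdot 36\right) \left(-1124\right) + 2 \left(-160\right) 46} = \frac{1}{\left(8 + 72\right) \left(-1124\right) - 14720} = \frac{1}{80 \left(-1124\right) - 14720} = \frac{1}{-89920 - 14720} = \frac{1}{-104640} = - \frac{1}{104640}$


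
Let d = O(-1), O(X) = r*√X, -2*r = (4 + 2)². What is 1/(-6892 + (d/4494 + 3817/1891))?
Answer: -4607268192819635/31743992573875533318 + 2678334869*I/31743992573875533318 ≈ -0.00014514 + 8.4373e-11*I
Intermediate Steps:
r = -18 (r = -(4 + 2)²/2 = -½*6² = -½*36 = -18)
O(X) = -18*√X
d = -18*I ≈ -18.0*I
1/(-6892 + (d/4494 + 3817/1891)) = 1/(-6892 + (-18*I/4494 + 3817/1891)) = 1/(-6892 + (-18*I*(1/4494) + 3817*(1/1891))) = 1/(-6892 + (-3*I/749 + 3817/1891)) = 1/(-6892 + (3817/1891 - 3*I/749)) = 1/(-13028955/1891 - 3*I/749) = 2006072816881*(-13028955/1891 + 3*I/749)/95231977721626599954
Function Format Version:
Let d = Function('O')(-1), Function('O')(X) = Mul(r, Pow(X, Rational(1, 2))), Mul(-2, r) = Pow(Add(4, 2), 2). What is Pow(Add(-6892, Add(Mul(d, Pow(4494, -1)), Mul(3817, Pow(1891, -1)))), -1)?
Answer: Add(Rational(-4607268192819635, 31743992573875533318), Mul(Rational(2678334869, 31743992573875533318), I)) ≈ Add(-0.00014514, Mul(8.4373e-11, I))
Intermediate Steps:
r = -18 (r = Mul(Rational(-1, 2), Pow(Add(4, 2), 2)) = Mul(Rational(-1, 2), Pow(6, 2)) = Mul(Rational(-1, 2), 36) = -18)
Function('O')(X) = Mul(-18, Pow(X, Rational(1, 2)))
d = Mul(-18, I) (d = Mul(-18, Pow(-1, Rational(1, 2))) = Mul(-18, I) ≈ Mul(-18.000, I))
Pow(Add(-6892, Add(Mul(d, Pow(4494, -1)), Mul(3817, Pow(1891, -1)))), -1) = Pow(Add(-6892, Add(Mul(Mul(-18, I), Pow(4494, -1)), Mul(3817, Pow(1891, -1)))), -1) = Pow(Add(-6892, Add(Mul(Mul(-18, I), Rational(1, 4494)), Mul(3817, Rational(1, 1891)))), -1) = Pow(Add(-6892, Add(Mul(Rational(-3, 749), I), Rational(3817, 1891))), -1) = Pow(Add(-6892, Add(Rational(3817, 1891), Mul(Rational(-3, 749), I))), -1) = Pow(Add(Rational(-13028955, 1891), Mul(Rational(-3, 749), I)), -1) = Mul(Rational(2006072816881, 95231977721626599954), Add(Rational(-13028955, 1891), Mul(Rational(3, 749), I)))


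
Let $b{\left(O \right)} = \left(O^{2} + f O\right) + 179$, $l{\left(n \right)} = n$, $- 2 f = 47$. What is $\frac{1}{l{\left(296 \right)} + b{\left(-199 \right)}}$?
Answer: $\frac{2}{89505} \approx 2.2345 \cdot 10^{-5}$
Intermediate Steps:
$f = - \frac{47}{2}$ ($f = \left(- \frac{1}{2}\right) 47 = - \frac{47}{2} \approx -23.5$)
$b{\left(O \right)} = 179 + O^{2} - \frac{47 O}{2}$ ($b{\left(O \right)} = \left(O^{2} - \frac{47 O}{2}\right) + 179 = 179 + O^{2} - \frac{47 O}{2}$)
$\frac{1}{l{\left(296 \right)} + b{\left(-199 \right)}} = \frac{1}{296 + \left(179 + \left(-199\right)^{2} - - \frac{9353}{2}\right)} = \frac{1}{296 + \left(179 + 39601 + \frac{9353}{2}\right)} = \frac{1}{296 + \frac{88913}{2}} = \frac{1}{\frac{89505}{2}} = \frac{2}{89505}$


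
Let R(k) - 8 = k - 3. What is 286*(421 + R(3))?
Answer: 122694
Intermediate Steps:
R(k) = 5 + k (R(k) = 8 + (k - 3) = 8 + (-3 + k) = 5 + k)
286*(421 + R(3)) = 286*(421 + (5 + 3)) = 286*(421 + 8) = 286*429 = 122694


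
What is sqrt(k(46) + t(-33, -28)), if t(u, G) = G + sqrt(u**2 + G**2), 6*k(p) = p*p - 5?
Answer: sqrt(11658 + 36*sqrt(1873))/6 ≈ 19.160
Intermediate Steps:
k(p) = -5/6 + p**2/6 (k(p) = (p*p - 5)/6 = (p**2 - 5)/6 = (-5 + p**2)/6 = -5/6 + p**2/6)
t(u, G) = G + sqrt(G**2 + u**2)
sqrt(k(46) + t(-33, -28)) = sqrt((-5/6 + (1/6)*46**2) + (-28 + sqrt((-28)**2 + (-33)**2))) = sqrt((-5/6 + (1/6)*2116) + (-28 + sqrt(784 + 1089))) = sqrt((-5/6 + 1058/3) + (-28 + sqrt(1873))) = sqrt(2111/6 + (-28 + sqrt(1873))) = sqrt(1943/6 + sqrt(1873))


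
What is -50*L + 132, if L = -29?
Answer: 1582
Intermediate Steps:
-50*L + 132 = -50*(-29) + 132 = 1450 + 132 = 1582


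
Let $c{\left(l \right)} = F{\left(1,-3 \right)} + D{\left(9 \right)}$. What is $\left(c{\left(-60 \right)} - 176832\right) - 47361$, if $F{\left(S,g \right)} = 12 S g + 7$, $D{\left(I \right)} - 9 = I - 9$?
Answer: $-224213$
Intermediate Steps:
$D{\left(I \right)} = I$ ($D{\left(I \right)} = 9 + \left(I - 9\right) = 9 + \left(-9 + I\right) = I$)
$F{\left(S,g \right)} = 7 + 12 S g$ ($F{\left(S,g \right)} = 12 S g + 7 = 7 + 12 S g$)
$c{\left(l \right)} = -20$ ($c{\left(l \right)} = \left(7 + 12 \cdot 1 \left(-3\right)\right) + 9 = \left(7 - 36\right) + 9 = -29 + 9 = -20$)
$\left(c{\left(-60 \right)} - 176832\right) - 47361 = \left(-20 - 176832\right) - 47361 = -176852 - 47361 = -224213$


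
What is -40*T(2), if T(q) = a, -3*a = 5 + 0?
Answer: 200/3 ≈ 66.667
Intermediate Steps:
a = -5/3 (a = -(5 + 0)/3 = -⅓*5 = -5/3 ≈ -1.6667)
T(q) = -5/3
-40*T(2) = -40*(-5/3) = 200/3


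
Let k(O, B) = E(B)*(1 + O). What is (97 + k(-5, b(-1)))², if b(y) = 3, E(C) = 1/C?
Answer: 82369/9 ≈ 9152.1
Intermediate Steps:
k(O, B) = (1 + O)/B
(97 + k(-5, b(-1)))² = (97 + (1 - 5)/3)² = (97 + (⅓)*(-4))² = (97 - 4/3)² = (287/3)² = 82369/9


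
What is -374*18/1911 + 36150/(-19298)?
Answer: -33166131/6146413 ≈ -5.3960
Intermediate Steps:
-374*18/1911 + 36150/(-19298) = -6732*1/1911 + 36150*(-1/19298) = -2244/637 - 18075/9649 = -33166131/6146413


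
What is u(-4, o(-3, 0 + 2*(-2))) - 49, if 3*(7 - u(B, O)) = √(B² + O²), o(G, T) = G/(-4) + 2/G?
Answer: -42 - √2305/36 ≈ -43.334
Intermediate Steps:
o(G, T) = 2/G - G/4 (o(G, T) = G*(-¼) + 2/G = -G/4 + 2/G = 2/G - G/4)
u(B, O) = 7 - √(B² + O²)/3
u(-4, o(-3, 0 + 2*(-2))) - 49 = (7 - √((-4)² + (2/(-3) - ¼*(-3))²)/3) - 49 = (7 - √(16 + (2*(-⅓) + ¾)²)/3) - 49 = (7 - √(16 + (-⅔ + ¾)²)/3) - 49 = (7 - √(16 + (1/12)²)/3) - 49 = (7 - √(16 + 1/144)/3) - 49 = (7 - √2305/36) - 49 = -42 - √2305/36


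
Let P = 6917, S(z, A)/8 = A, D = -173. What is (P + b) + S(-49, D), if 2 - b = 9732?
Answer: -4197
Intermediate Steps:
b = -9730 (b = 2 - 1*9732 = 2 - 9732 = -9730)
S(z, A) = 8*A
(P + b) + S(-49, D) = (6917 - 9730) + 8*(-173) = -2813 - 1384 = -4197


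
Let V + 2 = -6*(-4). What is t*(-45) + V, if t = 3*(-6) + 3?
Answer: 697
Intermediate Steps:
V = 22 (V = -2 - 6*(-4) = -2 + 24 = 22)
t = -15 (t = -18 + 3 = -15)
t*(-45) + V = -15*(-45) + 22 = 675 + 22 = 697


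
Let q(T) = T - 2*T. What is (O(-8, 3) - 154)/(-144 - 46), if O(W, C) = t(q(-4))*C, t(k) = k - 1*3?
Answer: 151/190 ≈ 0.79474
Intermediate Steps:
q(T) = -T
t(k) = -3 + k (t(k) = k - 3 = -3 + k)
O(W, C) = C (O(W, C) = (-3 - 1*(-4))*C = (-3 + 4)*C = 1*C = C)
(O(-8, 3) - 154)/(-144 - 46) = (3 - 154)/(-144 - 46) = -151/(-190) = -1/190*(-151) = 151/190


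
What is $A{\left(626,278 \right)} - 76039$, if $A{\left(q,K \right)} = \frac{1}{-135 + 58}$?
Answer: $- \frac{5855004}{77} \approx -76039.0$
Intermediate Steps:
$A{\left(q,K \right)} = - \frac{1}{77}$ ($A{\left(q,K \right)} = \frac{1}{-77} = - \frac{1}{77}$)
$A{\left(626,278 \right)} - 76039 = - \frac{1}{77} - 76039 = - \frac{5855004}{77}$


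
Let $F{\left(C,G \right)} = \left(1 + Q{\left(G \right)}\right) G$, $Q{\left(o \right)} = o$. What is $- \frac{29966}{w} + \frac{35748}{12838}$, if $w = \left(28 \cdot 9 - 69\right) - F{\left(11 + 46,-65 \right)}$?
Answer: $\frac{263436652}{25528363} \approx 10.319$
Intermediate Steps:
$F{\left(C,G \right)} = G \left(1 + G\right)$ ($F{\left(C,G \right)} = \left(1 + G\right) G = G \left(1 + G\right)$)
$w = -3977$ ($w = \left(28 \cdot 9 - 69\right) - - 65 \left(1 - 65\right) = \left(252 - 69\right) - \left(-65\right) \left(-64\right) = 183 - 4160 = -3977$)
$- \frac{29966}{w} + \frac{35748}{12838} = - \frac{29966}{-3977} + \frac{35748}{12838} = \left(-29966\right) \left(- \frac{1}{3977}\right) + 35748 \cdot \frac{1}{12838} = \frac{29966}{3977} + \frac{17874}{6419} = \frac{263436652}{25528363}$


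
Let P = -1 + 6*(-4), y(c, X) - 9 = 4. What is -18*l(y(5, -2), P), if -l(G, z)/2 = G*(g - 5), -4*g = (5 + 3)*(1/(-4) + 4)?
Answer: -5850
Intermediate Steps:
g = -15/2 (g = -(5 + 3)*(1/(-4) + 4)/4 = -2*(-¼ + 4) = -2*15/4 = -¼*30 = -15/2 ≈ -7.5000)
y(c, X) = 13 (y(c, X) = 9 + 4 = 13)
P = -25 (P = -1 - 24 = -25)
l(G, z) = 25*G (l(G, z) = -2*G*(-15/2 - 5) = -2*G*(-25)/2 = -(-25)*G = 25*G)
-18*l(y(5, -2), P) = -450*13 = -18*325 = -5850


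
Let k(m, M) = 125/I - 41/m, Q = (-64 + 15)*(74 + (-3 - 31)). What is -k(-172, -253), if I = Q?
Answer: -2943/16856 ≈ -0.17460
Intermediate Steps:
Q = -1960 (Q = -49*(74 - 34) = -49*40 = -1960)
I = -1960
k(m, M) = -25/392 - 41/m (k(m, M) = 125/(-1960) - 41/m = 125*(-1/1960) - 41/m = -25/392 - 41/m)
-k(-172, -253) = -(-25/392 - 41/(-172)) = -(-25/392 - 41*(-1/172)) = -(-25/392 + 41/172) = -1*2943/16856 = -2943/16856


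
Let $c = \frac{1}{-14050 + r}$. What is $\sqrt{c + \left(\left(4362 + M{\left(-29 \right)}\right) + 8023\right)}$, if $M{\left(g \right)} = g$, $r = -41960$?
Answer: $\frac{\sqrt{38762255899590}}{56010} \approx 111.16$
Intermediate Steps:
$c = - \frac{1}{56010}$ ($c = \frac{1}{-14050 - 41960} = \frac{1}{-56010} = - \frac{1}{56010} \approx -1.7854 \cdot 10^{-5}$)
$\sqrt{c + \left(\left(4362 + M{\left(-29 \right)}\right) + 8023\right)} = \sqrt{- \frac{1}{56010} + \left(\left(4362 - 29\right) + 8023\right)} = \sqrt{- \frac{1}{56010} + \left(4333 + 8023\right)} = \sqrt{- \frac{1}{56010} + 12356} = \sqrt{\frac{692059559}{56010}} = \frac{\sqrt{38762255899590}}{56010}$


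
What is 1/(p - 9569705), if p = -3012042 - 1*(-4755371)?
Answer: -1/7826376 ≈ -1.2777e-7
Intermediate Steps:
p = 1743329 (p = -3012042 + 4755371 = 1743329)
1/(p - 9569705) = 1/(1743329 - 9569705) = 1/(-7826376) = -1/7826376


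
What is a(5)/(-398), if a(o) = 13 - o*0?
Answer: -13/398 ≈ -0.032663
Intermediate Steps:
a(o) = 13 (a(o) = 13 - 1*0 = 13 + 0 = 13)
a(5)/(-398) = 13/(-398) = 13*(-1/398) = -13/398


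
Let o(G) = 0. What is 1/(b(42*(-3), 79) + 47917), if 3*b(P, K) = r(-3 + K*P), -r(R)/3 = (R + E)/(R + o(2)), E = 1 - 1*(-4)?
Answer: 9957/477099617 ≈ 2.0870e-5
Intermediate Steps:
E = 5 (E = 1 + 4 = 5)
r(R) = -3*(5 + R)/R (r(R) = -3*(R + 5)/(R + 0) = -3*(5 + R)/R)
b(P, K) = -1 - 5/(-3 + K*P) (b(P, K) = (-3 - 15/(-3 + K*P))/3 = -1 - 5/(-3 + K*P))
1/(b(42*(-3), 79) + 47917) = 1/((-2 - 1*79*42*(-3))/(-3 + 79*(42*(-3))) + 47917) = 1/((-2 - 1*79*(-126))/(-3 + 79*(-126)) + 47917) = 1/((-2 + 9954)/(-3 - 9954) + 47917) = 1/(9952/(-9957) + 47917) = 1/(-1/9957*9952 + 47917) = 1/(-9952/9957 + 47917) = 1/(477099617/9957) = 9957/477099617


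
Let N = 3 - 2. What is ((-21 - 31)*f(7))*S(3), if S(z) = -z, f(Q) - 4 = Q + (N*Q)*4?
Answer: 6084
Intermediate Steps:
N = 1
f(Q) = 4 + 5*Q (f(Q) = 4 + (Q + (1*Q)*4) = 4 + (Q + Q*4) = 4 + (Q + 4*Q) = 4 + 5*Q)
((-21 - 31)*f(7))*S(3) = ((-21 - 31)*(4 + 5*7))*(-1*3) = -52*(4 + 35)*(-3) = -52*39*(-3) = -2028*(-3) = 6084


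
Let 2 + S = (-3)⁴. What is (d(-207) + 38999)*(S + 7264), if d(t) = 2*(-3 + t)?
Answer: 283285597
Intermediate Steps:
d(t) = -6 + 2*t
S = 79 (S = -2 + (-3)⁴ = -2 + 81 = 79)
(d(-207) + 38999)*(S + 7264) = ((-6 + 2*(-207)) + 38999)*(79 + 7264) = ((-6 - 414) + 38999)*7343 = (-420 + 38999)*7343 = 38579*7343 = 283285597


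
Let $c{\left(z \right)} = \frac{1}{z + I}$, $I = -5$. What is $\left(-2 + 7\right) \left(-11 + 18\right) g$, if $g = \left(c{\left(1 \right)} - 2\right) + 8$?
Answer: $\frac{805}{4} \approx 201.25$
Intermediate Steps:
$c{\left(z \right)} = \frac{1}{-5 + z}$ ($c{\left(z \right)} = \frac{1}{z - 5} = \frac{1}{-5 + z}$)
$g = \frac{23}{4}$ ($g = \left(\frac{1}{-5 + 1} - 2\right) + 8 = \left(\frac{1}{-4} - 2\right) + 8 = \left(- \frac{1}{4} - 2\right) + 8 = - \frac{9}{4} + 8 = \frac{23}{4} \approx 5.75$)
$\left(-2 + 7\right) \left(-11 + 18\right) g = \left(-2 + 7\right) \left(-11 + 18\right) \frac{23}{4} = 5 \cdot 7 \cdot \frac{23}{4} = 35 \cdot \frac{23}{4} = \frac{805}{4}$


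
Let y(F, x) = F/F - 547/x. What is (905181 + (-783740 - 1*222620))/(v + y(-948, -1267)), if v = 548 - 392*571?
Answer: 128193793/282899014 ≈ 0.45314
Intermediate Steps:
y(F, x) = 1 - 547/x
v = -223284 (v = 548 - 223832 = -223284)
(905181 + (-783740 - 1*222620))/(v + y(-948, -1267)) = (905181 + (-783740 - 1*222620))/(-223284 + (-547 - 1267)/(-1267)) = (905181 + (-783740 - 222620))/(-223284 - 1/1267*(-1814)) = (905181 - 1006360)/(-223284 + 1814/1267) = -101179/(-282899014/1267) = -101179*(-1267/282899014) = 128193793/282899014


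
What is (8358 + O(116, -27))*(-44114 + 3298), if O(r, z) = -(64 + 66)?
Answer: -335834048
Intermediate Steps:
O(r, z) = -130 (O(r, z) = -1*130 = -130)
(8358 + O(116, -27))*(-44114 + 3298) = (8358 - 130)*(-44114 + 3298) = 8228*(-40816) = -335834048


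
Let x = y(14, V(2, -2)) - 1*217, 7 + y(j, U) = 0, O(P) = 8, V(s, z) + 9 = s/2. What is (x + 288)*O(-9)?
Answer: 512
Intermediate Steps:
V(s, z) = -9 + s/2
y(j, U) = -7 (y(j, U) = -7 + 0 = -7)
x = -224 (x = -7 - 1*217 = -7 - 217 = -224)
(x + 288)*O(-9) = (-224 + 288)*8 = 64*8 = 512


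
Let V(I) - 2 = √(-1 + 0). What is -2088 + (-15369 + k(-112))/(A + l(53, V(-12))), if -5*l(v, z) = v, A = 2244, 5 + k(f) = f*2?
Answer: -23394686/11167 ≈ -2095.0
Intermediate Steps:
k(f) = -5 + 2*f (k(f) = -5 + f*2 = -5 + 2*f)
V(I) = 2 + I (V(I) = 2 + √(-1 + 0) = 2 + √(-1) = 2 + I)
l(v, z) = -v/5
-2088 + (-15369 + k(-112))/(A + l(53, V(-12))) = -2088 + (-15369 + (-5 + 2*(-112)))/(2244 - ⅕*53) = -2088 + (-15369 + (-5 - 224))/(2244 - 53/5) = -2088 + (-15369 - 229)/(11167/5) = -2088 - 15598*5/11167 = -2088 - 77990/11167 = -23394686/11167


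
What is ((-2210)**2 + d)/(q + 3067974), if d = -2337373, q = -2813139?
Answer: 848909/84945 ≈ 9.9936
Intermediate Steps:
((-2210)**2 + d)/(q + 3067974) = ((-2210)**2 - 2337373)/(-2813139 + 3067974) = (4884100 - 2337373)/254835 = 2546727*(1/254835) = 848909/84945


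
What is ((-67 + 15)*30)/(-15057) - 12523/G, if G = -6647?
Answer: 66309377/33361293 ≈ 1.9876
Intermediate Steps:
((-67 + 15)*30)/(-15057) - 12523/G = ((-67 + 15)*30)/(-15057) - 12523/(-6647) = -52*30*(-1/15057) - 12523*(-1/6647) = -1560*(-1/15057) + 12523/6647 = 520/5019 + 12523/6647 = 66309377/33361293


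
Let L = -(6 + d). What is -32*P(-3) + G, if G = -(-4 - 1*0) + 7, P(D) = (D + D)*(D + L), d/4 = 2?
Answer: -3253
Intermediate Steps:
d = 8 (d = 4*2 = 8)
L = -14 (L = -(6 + 8) = -1*14 = -14)
P(D) = 2*D*(-14 + D) (P(D) = (D + D)*(D - 14) = (2*D)*(-14 + D) = 2*D*(-14 + D))
G = 11 (G = -(-4 + 0) + 7 = -1*(-4) + 7 = 4 + 7 = 11)
-32*P(-3) + G = -64*(-3)*(-14 - 3) + 11 = -64*(-3)*(-17) + 11 = -32*102 + 11 = -3264 + 11 = -3253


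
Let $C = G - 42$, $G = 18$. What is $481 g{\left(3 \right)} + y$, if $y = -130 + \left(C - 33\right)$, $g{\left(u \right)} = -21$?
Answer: $-10288$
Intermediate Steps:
$C = -24$ ($C = 18 - 42 = -24$)
$y = -187$ ($y = -130 - 57 = -187$)
$481 g{\left(3 \right)} + y = 481 \left(-21\right) - 187 = -10101 - 187 = -10288$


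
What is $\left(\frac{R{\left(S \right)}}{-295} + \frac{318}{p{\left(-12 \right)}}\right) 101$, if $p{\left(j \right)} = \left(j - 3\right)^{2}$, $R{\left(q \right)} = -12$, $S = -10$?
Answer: $\frac{649834}{4425} \approx 146.86$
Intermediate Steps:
$p{\left(j \right)} = \left(-3 + j\right)^{2}$
$\left(\frac{R{\left(S \right)}}{-295} + \frac{318}{p{\left(-12 \right)}}\right) 101 = \left(- \frac{12}{-295} + \frac{318}{\left(-3 - 12\right)^{2}}\right) 101 = \left(\left(-12\right) \left(- \frac{1}{295}\right) + \frac{318}{\left(-15\right)^{2}}\right) 101 = \left(\frac{12}{295} + \frac{318}{225}\right) 101 = \left(\frac{12}{295} + 318 \cdot \frac{1}{225}\right) 101 = \left(\frac{12}{295} + \frac{106}{75}\right) 101 = \frac{6434}{4425} \cdot 101 = \frac{649834}{4425}$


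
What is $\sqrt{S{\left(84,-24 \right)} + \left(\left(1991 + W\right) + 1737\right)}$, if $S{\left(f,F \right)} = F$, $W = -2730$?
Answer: $\sqrt{974} \approx 31.209$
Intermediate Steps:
$\sqrt{S{\left(84,-24 \right)} + \left(\left(1991 + W\right) + 1737\right)} = \sqrt{-24 + \left(\left(1991 - 2730\right) + 1737\right)} = \sqrt{-24 + \left(-739 + 1737\right)} = \sqrt{-24 + 998} = \sqrt{974}$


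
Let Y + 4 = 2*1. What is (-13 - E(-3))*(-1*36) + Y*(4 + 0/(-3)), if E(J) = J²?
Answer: 784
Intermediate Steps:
Y = -2 (Y = -4 + 2*1 = -4 + 2 = -2)
(-13 - E(-3))*(-1*36) + Y*(4 + 0/(-3)) = (-13 - 1*(-3)²)*(-1*36) - 2*(4 + 0/(-3)) = (-13 - 1*9)*(-36) - 2*(4 + 0*(-⅓)) = (-13 - 9)*(-36) - 2*(4 + 0) = -22*(-36) - 2*4 = 792 - 8 = 784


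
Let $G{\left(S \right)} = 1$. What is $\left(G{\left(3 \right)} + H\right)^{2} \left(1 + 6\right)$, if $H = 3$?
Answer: $112$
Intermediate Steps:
$\left(G{\left(3 \right)} + H\right)^{2} \left(1 + 6\right) = \left(1 + 3\right)^{2} \left(1 + 6\right) = 4^{2} \cdot 7 = 16 \cdot 7 = 112$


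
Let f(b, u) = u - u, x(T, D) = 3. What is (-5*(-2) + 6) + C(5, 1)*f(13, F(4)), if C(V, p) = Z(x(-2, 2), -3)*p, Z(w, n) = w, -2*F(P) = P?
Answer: 16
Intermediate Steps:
F(P) = -P/2
f(b, u) = 0
C(V, p) = 3*p
(-5*(-2) + 6) + C(5, 1)*f(13, F(4)) = (-5*(-2) + 6) + (3*1)*0 = (10 + 6) + 3*0 = 16 + 0 = 16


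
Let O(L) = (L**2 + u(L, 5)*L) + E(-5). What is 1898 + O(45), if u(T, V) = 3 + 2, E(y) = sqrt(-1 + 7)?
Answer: 4148 + sqrt(6) ≈ 4150.5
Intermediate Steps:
E(y) = sqrt(6)
u(T, V) = 5
O(L) = sqrt(6) + L**2 + 5*L (O(L) = (L**2 + 5*L) + sqrt(6) = sqrt(6) + L**2 + 5*L)
1898 + O(45) = 1898 + (sqrt(6) + 45**2 + 5*45) = 1898 + (sqrt(6) + 2025 + 225) = 1898 + (2250 + sqrt(6)) = 4148 + sqrt(6)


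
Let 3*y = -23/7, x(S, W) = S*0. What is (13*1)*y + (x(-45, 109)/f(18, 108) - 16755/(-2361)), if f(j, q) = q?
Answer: -118028/16527 ≈ -7.1415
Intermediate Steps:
x(S, W) = 0
y = -23/21 (y = (-23/7)/3 = (-23*⅐)/3 = (⅓)*(-23/7) = -23/21 ≈ -1.0952)
(13*1)*y + (x(-45, 109)/f(18, 108) - 16755/(-2361)) = (13*1)*(-23/21) + (0/108 - 16755/(-2361)) = 13*(-23/21) + (0*(1/108) - 16755*(-1/2361)) = -299/21 + (0 + 5585/787) = -299/21 + 5585/787 = -118028/16527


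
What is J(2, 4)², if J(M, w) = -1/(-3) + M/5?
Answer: 121/225 ≈ 0.53778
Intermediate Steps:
J(M, w) = ⅓ + M/5 (J(M, w) = -1*(-⅓) + M*(⅕) = ⅓ + M/5)
J(2, 4)² = (⅓ + (⅕)*2)² = (⅓ + ⅖)² = (11/15)² = 121/225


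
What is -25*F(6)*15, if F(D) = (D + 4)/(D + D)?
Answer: -625/2 ≈ -312.50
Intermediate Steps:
F(D) = (4 + D)/(2*D) (F(D) = (4 + D)/((2*D)) = (4 + D)*(1/(2*D)) = (4 + D)/(2*D))
-25*F(6)*15 = -25*(4 + 6)/(2*6)*15 = -25*10/(2*6)*15 = -25*⅚*15 = -125/6*15 = -625/2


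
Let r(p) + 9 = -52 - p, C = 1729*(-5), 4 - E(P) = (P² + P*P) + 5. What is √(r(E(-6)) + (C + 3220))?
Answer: I*√5413 ≈ 73.573*I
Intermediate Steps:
E(P) = -1 - 2*P² (E(P) = 4 - ((P² + P*P) + 5) = 4 - ((P² + P²) + 5) = 4 - (2*P² + 5) = 4 - (5 + 2*P²) = 4 + (-5 - 2*P²) = -1 - 2*P²)
C = -8645
r(p) = -61 - p (r(p) = -9 + (-52 - p) = -61 - p)
√(r(E(-6)) + (C + 3220)) = √((-61 - (-1 - 2*(-6)²)) + (-8645 + 3220)) = √((-61 - (-1 - 2*36)) - 5425) = √((-61 - (-1 - 72)) - 5425) = √((-61 - 1*(-73)) - 5425) = √((-61 + 73) - 5425) = √(12 - 5425) = √(-5413) = I*√5413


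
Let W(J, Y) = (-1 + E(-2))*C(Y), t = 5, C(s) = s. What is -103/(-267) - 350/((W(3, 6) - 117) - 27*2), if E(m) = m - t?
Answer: 38669/19491 ≈ 1.9839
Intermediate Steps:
E(m) = -5 + m (E(m) = m - 1*5 = m - 5 = -5 + m)
W(J, Y) = -8*Y (W(J, Y) = (-1 + (-5 - 2))*Y = (-1 - 7)*Y = -8*Y)
-103/(-267) - 350/((W(3, 6) - 117) - 27*2) = -103/(-267) - 350/((-8*6 - 117) - 27*2) = -103*(-1/267) - 350/((-48 - 117) - 54) = 103/267 - 350/(-165 - 54) = 103/267 - 350/(-219) = 103/267 - 350*(-1/219) = 103/267 + 350/219 = 38669/19491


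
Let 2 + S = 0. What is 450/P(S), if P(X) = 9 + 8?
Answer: 450/17 ≈ 26.471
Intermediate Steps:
S = -2 (S = -2 + 0 = -2)
P(X) = 17
450/P(S) = 450/17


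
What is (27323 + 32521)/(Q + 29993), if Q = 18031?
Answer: 4987/4002 ≈ 1.2461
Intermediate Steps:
(27323 + 32521)/(Q + 29993) = (27323 + 32521)/(18031 + 29993) = 59844/48024 = 59844*(1/48024) = 4987/4002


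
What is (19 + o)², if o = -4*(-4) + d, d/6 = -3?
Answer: 289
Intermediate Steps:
d = -18 (d = 6*(-3) = -18)
o = -2 (o = -4*(-4) - 18 = 16 - 18 = -2)
(19 + o)² = (19 - 2)² = 17² = 289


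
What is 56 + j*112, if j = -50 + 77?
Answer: 3080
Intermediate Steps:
j = 27
56 + j*112 = 56 + 27*112 = 56 + 3024 = 3080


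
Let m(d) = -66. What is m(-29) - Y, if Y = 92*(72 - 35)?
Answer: -3470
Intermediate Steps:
Y = 3404 (Y = 92*37 = 3404)
m(-29) - Y = -66 - 1*3404 = -66 - 3404 = -3470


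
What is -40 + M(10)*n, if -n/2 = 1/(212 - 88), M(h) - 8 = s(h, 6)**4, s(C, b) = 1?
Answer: -2489/62 ≈ -40.145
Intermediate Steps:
M(h) = 9 (M(h) = 8 + 1**4 = 8 + 1 = 9)
n = -1/62 (n = -2/(212 - 88) = -2/124 = -2*1/124 = -1/62 ≈ -0.016129)
-40 + M(10)*n = -40 + 9*(-1/62) = -40 - 9/62 = -2489/62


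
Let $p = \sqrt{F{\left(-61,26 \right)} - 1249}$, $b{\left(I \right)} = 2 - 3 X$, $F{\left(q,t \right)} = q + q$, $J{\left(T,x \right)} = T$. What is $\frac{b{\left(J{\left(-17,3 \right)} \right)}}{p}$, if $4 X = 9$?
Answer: $\frac{19 i \sqrt{1371}}{5484} \approx 0.12828 i$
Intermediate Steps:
$X = \frac{9}{4}$ ($X = \frac{1}{4} \cdot 9 = \frac{9}{4} \approx 2.25$)
$F{\left(q,t \right)} = 2 q$
$b{\left(I \right)} = - \frac{19}{4}$ ($b{\left(I \right)} = 2 - \frac{27}{4} = - \frac{19}{4}$)
$p = i \sqrt{1371}$ ($p = \sqrt{2 \left(-61\right) - 1249} = \sqrt{-122 - 1249} = \sqrt{-1371} = i \sqrt{1371} \approx 37.027 i$)
$\frac{b{\left(J{\left(-17,3 \right)} \right)}}{p} = - \frac{19}{4 i \sqrt{1371}} = - \frac{19 \left(- \frac{i \sqrt{1371}}{1371}\right)}{4} = \frac{19 i \sqrt{1371}}{5484}$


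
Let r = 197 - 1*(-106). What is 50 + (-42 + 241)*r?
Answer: 60347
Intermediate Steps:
r = 303 (r = 197 + 106 = 303)
50 + (-42 + 241)*r = 50 + (-42 + 241)*303 = 50 + 199*303 = 50 + 60297 = 60347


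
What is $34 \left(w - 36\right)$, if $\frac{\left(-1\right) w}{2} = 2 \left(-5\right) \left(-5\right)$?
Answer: $-4624$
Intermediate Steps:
$w = -100$ ($w = - 2 \cdot 2 \left(-5\right) \left(-5\right) = - 2 \left(\left(-10\right) \left(-5\right)\right) = \left(-2\right) 50 = -100$)
$34 \left(w - 36\right) = 34 \left(-100 - 36\right) = 34 \left(-136\right) = -4624$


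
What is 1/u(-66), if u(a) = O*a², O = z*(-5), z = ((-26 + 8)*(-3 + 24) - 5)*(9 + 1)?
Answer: 1/83417400 ≈ 1.1988e-8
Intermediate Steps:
z = -3830 (z = (-18*21 - 5)*10 = (-378 - 5)*10 = -383*10 = -3830)
O = 19150 (O = -3830*(-5) = 19150)
u(a) = 19150*a²
1/u(-66) = 1/(19150*(-66)²) = 1/(19150*4356) = 1/83417400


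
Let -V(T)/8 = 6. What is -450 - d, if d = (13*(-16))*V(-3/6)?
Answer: -10434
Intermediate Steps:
V(T) = -48 (V(T) = -8*6 = -48)
d = 9984 (d = (13*(-16))*(-48) = -208*(-48) = 9984)
-450 - d = -450 - 1*9984 = -450 - 9984 = -10434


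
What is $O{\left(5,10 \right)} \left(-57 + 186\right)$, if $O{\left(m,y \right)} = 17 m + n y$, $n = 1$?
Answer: $12255$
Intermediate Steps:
$O{\left(m,y \right)} = y + 17 m$ ($O{\left(m,y \right)} = 17 m + 1 y = 17 m + y = y + 17 m$)
$O{\left(5,10 \right)} \left(-57 + 186\right) = \left(10 + 17 \cdot 5\right) \left(-57 + 186\right) = \left(10 + 85\right) 129 = 95 \cdot 129 = 12255$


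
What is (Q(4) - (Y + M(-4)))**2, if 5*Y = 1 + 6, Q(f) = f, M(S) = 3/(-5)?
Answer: 256/25 ≈ 10.240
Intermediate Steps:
M(S) = -3/5 (M(S) = 3*(-1/5) = -3/5)
Y = 7/5 (Y = (1 + 6)/5 = (1/5)*7 = 7/5 ≈ 1.4000)
(Q(4) - (Y + M(-4)))**2 = (4 - (7/5 - 3/5))**2 = (4 - 1*4/5)**2 = (4 - 4/5)**2 = (16/5)**2 = 256/25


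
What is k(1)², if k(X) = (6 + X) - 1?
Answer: 36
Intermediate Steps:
k(X) = 5 + X
k(1)² = (5 + 1)² = 6² = 36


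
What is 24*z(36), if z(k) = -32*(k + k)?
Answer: -55296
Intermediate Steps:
z(k) = -64*k
24*z(36) = 24*(-64*36) = 24*(-2304) = -55296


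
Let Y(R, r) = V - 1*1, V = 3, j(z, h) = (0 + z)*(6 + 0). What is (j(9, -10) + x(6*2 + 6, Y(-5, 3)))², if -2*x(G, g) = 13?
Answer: 9025/4 ≈ 2256.3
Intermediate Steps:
j(z, h) = 6*z (j(z, h) = z*6 = 6*z)
Y(R, r) = 2 (Y(R, r) = 3 - 1*1 = 3 - 1 = 2)
x(G, g) = -13/2 (x(G, g) = -½*13 = -13/2)
(j(9, -10) + x(6*2 + 6, Y(-5, 3)))² = (6*9 - 13/2)² = (54 - 13/2)² = (95/2)² = 9025/4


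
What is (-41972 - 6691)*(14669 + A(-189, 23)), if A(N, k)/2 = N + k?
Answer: -697681431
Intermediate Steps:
A(N, k) = 2*N + 2*k (A(N, k) = 2*(N + k) = 2*N + 2*k)
(-41972 - 6691)*(14669 + A(-189, 23)) = (-41972 - 6691)*(14669 + (2*(-189) + 2*23)) = -48663*(14669 + (-378 + 46)) = -48663*(14669 - 332) = -48663*14337 = -697681431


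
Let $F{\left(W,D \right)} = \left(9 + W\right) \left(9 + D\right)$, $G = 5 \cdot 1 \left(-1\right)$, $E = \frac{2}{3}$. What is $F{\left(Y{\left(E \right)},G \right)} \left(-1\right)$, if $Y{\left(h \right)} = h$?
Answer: $- \frac{116}{3} \approx -38.667$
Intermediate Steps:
$E = \frac{2}{3}$ ($E = 2 \cdot \frac{1}{3} = \frac{2}{3} \approx 0.66667$)
$G = -5$ ($G = 5 \left(-1\right) = -5$)
$F{\left(W,D \right)} = \left(9 + D\right) \left(9 + W\right)$
$F{\left(Y{\left(E \right)},G \right)} \left(-1\right) = \left(81 + 9 \left(-5\right) + 9 \cdot \frac{2}{3} - \frac{10}{3}\right) \left(-1\right) = \left(81 - 45 + 6 - \frac{10}{3}\right) \left(-1\right) = \frac{116}{3} \left(-1\right) = - \frac{116}{3}$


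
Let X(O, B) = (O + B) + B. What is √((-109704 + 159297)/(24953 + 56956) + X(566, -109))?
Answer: 5*√10394770857/27303 ≈ 18.671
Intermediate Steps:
X(O, B) = O + 2*B (X(O, B) = (B + O) + B = O + 2*B)
√((-109704 + 159297)/(24953 + 56956) + X(566, -109)) = √((-109704 + 159297)/(24953 + 56956) + (566 + 2*(-109))) = √(49593/81909 + (566 - 218)) = √(49593*(1/81909) + 348) = √(16531/27303 + 348) = √(9517975/27303) = 5*√10394770857/27303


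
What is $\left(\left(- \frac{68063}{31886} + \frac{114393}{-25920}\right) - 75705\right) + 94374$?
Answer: $\frac{2570706496187}{137747520} \approx 18662.0$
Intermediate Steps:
$\left(\left(- \frac{68063}{31886} + \frac{114393}{-25920}\right) - 75705\right) + 94374 = \left(\left(\left(-68063\right) \frac{1}{31886} + 114393 \left(- \frac{1}{25920}\right)\right) - 75705\right) + 94374 = \left(\left(- \frac{68063}{31886} - \frac{38131}{8640}\right) - 75705\right) + 94374 = \left(- \frac{901954693}{137747520} - 75705\right) + 94374 = - \frac{10429077956293}{137747520} + 94374 = \frac{2570706496187}{137747520}$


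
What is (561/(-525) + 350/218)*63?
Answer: 92178/2725 ≈ 33.827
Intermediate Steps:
(561/(-525) + 350/218)*63 = (561*(-1/525) + 350*(1/218))*63 = (-187/175 + 175/109)*63 = (10242/19075)*63 = 92178/2725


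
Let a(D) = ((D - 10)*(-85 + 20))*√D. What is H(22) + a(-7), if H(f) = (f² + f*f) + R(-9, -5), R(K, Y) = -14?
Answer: 954 + 1105*I*√7 ≈ 954.0 + 2923.6*I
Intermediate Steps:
a(D) = √D*(650 - 65*D) (a(D) = ((-10 + D)*(-65))*√D = (650 - 65*D)*√D = √D*(650 - 65*D))
H(f) = -14 + 2*f² (H(f) = (f² + f*f) - 14 = (f² + f²) - 14 = 2*f² - 14 = -14 + 2*f²)
H(22) + a(-7) = (-14 + 2*22²) + 65*√(-7)*(10 - 1*(-7)) = (-14 + 2*484) + 65*(I*√7)*(10 + 7) = (-14 + 968) + 65*(I*√7)*17 = 954 + 1105*I*√7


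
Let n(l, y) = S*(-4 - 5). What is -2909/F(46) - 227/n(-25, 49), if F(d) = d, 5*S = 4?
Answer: -26257/828 ≈ -31.711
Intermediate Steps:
S = 4/5 (S = (1/5)*4 = 4/5 ≈ 0.80000)
n(l, y) = -36/5 (n(l, y) = 4*(-4 - 5)/5 = (4/5)*(-9) = -36/5)
-2909/F(46) - 227/n(-25, 49) = -2909/46 - 227/(-36/5) = -2909*1/46 - 227*(-5/36) = -2909/46 + 1135/36 = -26257/828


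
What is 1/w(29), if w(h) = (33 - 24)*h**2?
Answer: 1/7569 ≈ 0.00013212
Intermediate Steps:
w(h) = 9*h**2
1/w(29) = 1/(9*29**2) = 1/(9*841) = 1/7569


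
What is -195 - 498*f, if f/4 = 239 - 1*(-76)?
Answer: -627675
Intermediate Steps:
f = 1260 (f = 4*(239 - 1*(-76)) = 4*(239 + 76) = 4*315 = 1260)
-195 - 498*f = -195 - 498*1260 = -195 - 627480 = -627675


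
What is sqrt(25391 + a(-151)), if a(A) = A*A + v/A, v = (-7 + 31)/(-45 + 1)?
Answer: 3*sqrt(14773103422)/1661 ≈ 219.53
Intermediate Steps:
v = -6/11 (v = 24/(-44) = 24*(-1/44) = -6/11 ≈ -0.54545)
a(A) = A**2 - 6/(11*A) (a(A) = A*A - 6/(11*A) = A**2 - 6/(11*A))
sqrt(25391 + a(-151)) = sqrt(25391 + (-6/11 + (-151)**3)/(-151)) = sqrt(25391 - (-6/11 - 3442951)/151) = sqrt(25391 - 1/151*(-37872467/11)) = sqrt(25391 + 37872467/1661) = sqrt(80046918/1661) = 3*sqrt(14773103422)/1661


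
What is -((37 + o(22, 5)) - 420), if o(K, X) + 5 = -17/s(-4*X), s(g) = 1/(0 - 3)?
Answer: 337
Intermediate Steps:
s(g) = -⅓ (s(g) = 1/(-3) = -⅓)
o(K, X) = 46 (o(K, X) = -5 - 17/(-⅓) = -5 - 17*(-3) = -5 + 51 = 46)
-((37 + o(22, 5)) - 420) = -((37 + 46) - 420) = -(83 - 420) = -1*(-337) = 337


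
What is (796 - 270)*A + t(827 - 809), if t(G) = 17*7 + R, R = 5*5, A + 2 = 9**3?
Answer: 382546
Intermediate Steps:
A = 727 (A = -2 + 9**3 = -2 + 729 = 727)
R = 25
t(G) = 144 (t(G) = 17*7 + 25 = 119 + 25 = 144)
(796 - 270)*A + t(827 - 809) = (796 - 270)*727 + 144 = 526*727 + 144 = 382402 + 144 = 382546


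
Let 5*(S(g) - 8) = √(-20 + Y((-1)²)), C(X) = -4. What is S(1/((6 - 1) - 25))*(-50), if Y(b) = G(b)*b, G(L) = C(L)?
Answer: -400 - 20*I*√6 ≈ -400.0 - 48.99*I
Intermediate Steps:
G(L) = -4
Y(b) = -4*b
S(g) = 8 + 2*I*√6/5 (S(g) = 8 + √(-20 - 4*(-1)²)/5 = 8 + √(-20 - 4*1)/5 = 8 + √(-20 - 4)/5 = 8 + √(-24)/5 = 8 + (2*I*√6)/5 = 8 + 2*I*√6/5)
S(1/((6 - 1) - 25))*(-50) = (8 + 2*I*√6/5)*(-50) = -400 - 20*I*√6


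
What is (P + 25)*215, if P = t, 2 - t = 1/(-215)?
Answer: 5806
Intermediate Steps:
t = 431/215 (t = 2 - 1/(-215) = 2 - 1*(-1/215) = 2 + 1/215 = 431/215 ≈ 2.0047)
P = 431/215 ≈ 2.0047
(P + 25)*215 = (431/215 + 25)*215 = (5806/215)*215 = 5806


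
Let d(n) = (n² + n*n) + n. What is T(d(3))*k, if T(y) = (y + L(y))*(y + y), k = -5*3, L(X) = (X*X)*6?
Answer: -1680210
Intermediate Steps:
L(X) = 6*X² (L(X) = X²*6 = 6*X²)
k = -15
d(n) = n + 2*n² (d(n) = (n² + n²) + n = 2*n² + n = n + 2*n²)
T(y) = 2*y*(y + 6*y²) (T(y) = (y + 6*y²)*(y + y) = (y + 6*y²)*(2*y) = 2*y*(y + 6*y²))
T(d(3))*k = ((3*(1 + 2*3))²*(2 + 12*(3*(1 + 2*3))))*(-15) = ((3*(1 + 6))²*(2 + 12*(3*(1 + 6))))*(-15) = ((3*7)²*(2 + 12*(3*7)))*(-15) = (21²*(2 + 12*21))*(-15) = (441*(2 + 252))*(-15) = (441*254)*(-15) = 112014*(-15) = -1680210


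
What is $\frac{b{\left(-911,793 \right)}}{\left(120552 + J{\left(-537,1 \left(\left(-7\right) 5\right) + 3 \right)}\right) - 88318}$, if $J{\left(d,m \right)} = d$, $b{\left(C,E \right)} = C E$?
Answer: $- \frac{722423}{31697} \approx -22.792$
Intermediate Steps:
$\frac{b{\left(-911,793 \right)}}{\left(120552 + J{\left(-537,1 \left(\left(-7\right) 5\right) + 3 \right)}\right) - 88318} = \frac{\left(-911\right) 793}{\left(120552 - 537\right) - 88318} = - \frac{722423}{120015 - 88318} = - \frac{722423}{31697}$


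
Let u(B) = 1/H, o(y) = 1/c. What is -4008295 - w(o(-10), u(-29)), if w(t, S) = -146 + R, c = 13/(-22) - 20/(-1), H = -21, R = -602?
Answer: -4007547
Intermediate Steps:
c = 427/22 (c = 13*(-1/22) - 20*(-1) = -13/22 + 20 = 427/22 ≈ 19.409)
o(y) = 22/427 (o(y) = 1/(427/22) = 22/427)
u(B) = -1/21 (u(B) = 1/(-21) = -1/21)
w(t, S) = -748 (w(t, S) = -146 - 602 = -748)
-4008295 - w(o(-10), u(-29)) = -4008295 - 1*(-748) = -4008295 + 748 = -4007547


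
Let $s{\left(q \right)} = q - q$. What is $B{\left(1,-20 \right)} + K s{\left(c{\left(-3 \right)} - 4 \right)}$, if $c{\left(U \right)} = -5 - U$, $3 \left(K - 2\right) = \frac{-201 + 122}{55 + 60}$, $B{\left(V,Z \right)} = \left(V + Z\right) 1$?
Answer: $-19$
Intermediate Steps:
$B{\left(V,Z \right)} = V + Z$
$K = \frac{611}{345}$ ($K = 2 + \frac{\left(-201 + 122\right) \frac{1}{55 + 60}}{3} = 2 + \frac{\left(-79\right) \frac{1}{115}}{3} = 2 + \frac{1}{3} \left(- \frac{79}{115}\right) = 2 - \frac{79}{345} = \frac{611}{345} \approx 1.771$)
$s{\left(q \right)} = 0$
$B{\left(1,-20 \right)} + K s{\left(c{\left(-3 \right)} - 4 \right)} = \left(1 - 20\right) + \frac{611}{345} \cdot 0 = -19 + 0 = -19$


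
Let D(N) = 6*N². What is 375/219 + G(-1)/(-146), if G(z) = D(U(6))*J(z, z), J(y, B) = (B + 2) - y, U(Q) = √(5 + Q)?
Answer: 59/73 ≈ 0.80822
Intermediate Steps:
J(y, B) = 2 + B - y (J(y, B) = (2 + B) - y = 2 + B - y)
G(z) = 132 (G(z) = (6*(√(5 + 6))²)*(2 + z - z) = (6*(√11)²)*2 = (6*11)*2 = 66*2 = 132)
375/219 + G(-1)/(-146) = 375/219 + 132/(-146) = 375*(1/219) + 132*(-1/146) = 125/73 - 66/73 = 59/73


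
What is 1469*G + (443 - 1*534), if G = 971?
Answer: 1426308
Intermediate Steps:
1469*G + (443 - 1*534) = 1469*971 + (443 - 1*534) = 1426399 + (443 - 534) = 1426399 - 91 = 1426308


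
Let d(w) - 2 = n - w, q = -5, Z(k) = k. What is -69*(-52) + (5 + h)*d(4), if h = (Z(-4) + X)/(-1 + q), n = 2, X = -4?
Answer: 3588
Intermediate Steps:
h = 4/3 (h = (-4 - 4)/(-1 - 5) = -8/(-6) = -8*(-1/6) = 4/3 ≈ 1.3333)
d(w) = 4 - w (d(w) = 2 + (2 - w) = 4 - w)
-69*(-52) + (5 + h)*d(4) = -69*(-52) + (5 + 4/3)*(4 - 1*4) = 3588 + 19*(4 - 4)/3 = 3588 + (19/3)*0 = 3588 + 0 = 3588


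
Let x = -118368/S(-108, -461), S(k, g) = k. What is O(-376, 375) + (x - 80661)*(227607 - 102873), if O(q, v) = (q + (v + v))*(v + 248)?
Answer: -9924227708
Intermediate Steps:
O(q, v) = (248 + v)*(q + 2*v) (O(q, v) = (q + 2*v)*(248 + v) = (248 + v)*(q + 2*v))
x = 1096 (x = -118368/(-108) = -118368*(-1/108) = 1096)
O(-376, 375) + (x - 80661)*(227607 - 102873) = (2*375**2 + 248*(-376) + 496*375 - 376*375) + (1096 - 80661)*(227607 - 102873) = (2*140625 - 93248 + 186000 - 141000) - 79565*124734 = (281250 - 93248 + 186000 - 141000) - 9924460710 = 233002 - 9924460710 = -9924227708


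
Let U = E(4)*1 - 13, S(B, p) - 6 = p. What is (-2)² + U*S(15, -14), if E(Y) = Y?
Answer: 76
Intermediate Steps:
S(B, p) = 6 + p
U = -9 (U = 4*1 - 13 = 4 - 13 = -9)
(-2)² + U*S(15, -14) = (-2)² - 9*(6 - 14) = 4 - 9*(-8) = 4 + 72 = 76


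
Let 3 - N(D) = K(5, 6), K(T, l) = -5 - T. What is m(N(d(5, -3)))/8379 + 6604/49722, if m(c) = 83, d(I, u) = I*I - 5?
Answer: 9910307/69436773 ≈ 0.14272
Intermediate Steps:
d(I, u) = -5 + I² (d(I, u) = I² - 5 = -5 + I²)
N(D) = 13 (N(D) = 3 - (-5 - 1*5) = 3 - (-5 - 5) = 3 - 1*(-10) = 3 + 10 = 13)
m(N(d(5, -3)))/8379 + 6604/49722 = 83/8379 + 6604/49722 = 83*(1/8379) + 6604*(1/49722) = 83/8379 + 3302/24861 = 9910307/69436773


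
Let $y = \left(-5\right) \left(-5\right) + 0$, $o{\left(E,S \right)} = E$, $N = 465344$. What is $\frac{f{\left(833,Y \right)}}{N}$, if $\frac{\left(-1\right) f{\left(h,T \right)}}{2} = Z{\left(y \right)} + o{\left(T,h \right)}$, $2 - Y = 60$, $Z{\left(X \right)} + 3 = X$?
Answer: $\frac{9}{58168} \approx 0.00015472$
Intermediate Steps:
$y = 25$ ($y = 25 + 0 = 25$)
$Z{\left(X \right)} = -3 + X$
$Y = -58$ ($Y = 2 - 60 = -58$)
$f{\left(h,T \right)} = -44 - 2 T$ ($f{\left(h,T \right)} = - 2 \left(\left(-3 + 25\right) + T\right) = - 2 \left(22 + T\right) = -44 - 2 T$)
$\frac{f{\left(833,Y \right)}}{N} = \frac{-44 - -116}{465344} = \left(-44 + 116\right) \frac{1}{465344} = 72 \cdot \frac{1}{465344} = \frac{9}{58168}$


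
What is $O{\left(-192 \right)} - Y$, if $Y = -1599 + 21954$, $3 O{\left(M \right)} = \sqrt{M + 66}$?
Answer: $-20355 + i \sqrt{14} \approx -20355.0 + 3.7417 i$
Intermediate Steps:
$O{\left(M \right)} = \frac{\sqrt{66 + M}}{3}$ ($O{\left(M \right)} = \frac{\sqrt{M + 66}}{3} = \frac{\sqrt{66 + M}}{3}$)
$Y = 20355$
$O{\left(-192 \right)} - Y = \frac{\sqrt{66 - 192}}{3} - 20355 = \frac{\sqrt{-126}}{3} - 20355 = \frac{3 i \sqrt{14}}{3} - 20355 = i \sqrt{14} - 20355 = -20355 + i \sqrt{14}$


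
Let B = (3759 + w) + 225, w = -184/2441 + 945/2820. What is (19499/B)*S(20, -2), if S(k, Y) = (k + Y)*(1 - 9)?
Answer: -1288547581248/1828408663 ≈ -704.74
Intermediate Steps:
S(k, Y) = -8*Y - 8*k (S(k, Y) = (Y + k)*(-8) = -8*Y - 8*k)
w = 119191/458908 (w = -184*1/2441 + 945*(1/2820) = -184/2441 + 63/188 = 119191/458908 ≈ 0.25973)
B = 1828408663/458908 (B = (3759 + 119191/458908) + 225 = 1725154363/458908 + 225 = 1828408663/458908 ≈ 3984.3)
(19499/B)*S(20, -2) = (19499/(1828408663/458908))*(-8*(-2) - 8*20) = (19499*(458908/1828408663))*(16 - 160) = (8948247092/1828408663)*(-144) = -1288547581248/1828408663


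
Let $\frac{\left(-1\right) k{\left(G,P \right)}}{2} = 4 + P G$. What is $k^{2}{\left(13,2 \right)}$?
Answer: $3600$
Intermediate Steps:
$k{\left(G,P \right)} = -8 - 2 G P$ ($k{\left(G,P \right)} = - 2 \left(4 + P G\right) = - 2 \left(4 + G P\right) = -8 - 2 G P$)
$k^{2}{\left(13,2 \right)} = \left(-8 - 26 \cdot 2\right)^{2} = \left(-8 - 52\right)^{2} = \left(-60\right)^{2} = 3600$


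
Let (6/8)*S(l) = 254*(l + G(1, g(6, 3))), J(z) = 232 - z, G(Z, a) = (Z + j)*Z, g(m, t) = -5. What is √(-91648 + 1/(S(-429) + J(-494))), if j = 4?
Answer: I*√17519273680186/13826 ≈ 302.73*I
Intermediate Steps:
G(Z, a) = Z*(4 + Z) (G(Z, a) = (Z + 4)*Z = (4 + Z)*Z = Z*(4 + Z))
S(l) = 5080/3 + 1016*l/3 (S(l) = 4*(254*(l + 1*(4 + 1)))/3 = 4*(254*(l + 1*5))/3 = 4*(254*(l + 5))/3 = 4*(254*(5 + l))/3 = 4*(1270 + 254*l)/3 = 5080/3 + 1016*l/3)
√(-91648 + 1/(S(-429) + J(-494))) = √(-91648 + 1/((5080/3 + (1016/3)*(-429)) + (232 - 1*(-494)))) = √(-91648 + 1/((5080/3 - 145288) + (232 + 494))) = √(-91648 + 1/(-430784/3 + 726)) = √(-91648 + 1/(-428606/3)) = √(-91648 - 3/428606) = √(-39280882691/428606) = I*√17519273680186/13826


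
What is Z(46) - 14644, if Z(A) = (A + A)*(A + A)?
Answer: -6180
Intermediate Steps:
Z(A) = 4*A² (Z(A) = (2*A)*(2*A) = 4*A²)
Z(46) - 14644 = 4*46² - 14644 = 4*2116 - 14644 = 8464 - 14644 = -6180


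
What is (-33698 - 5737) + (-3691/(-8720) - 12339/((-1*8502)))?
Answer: -4470139097/113360 ≈ -39433.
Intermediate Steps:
(-33698 - 5737) + (-3691/(-8720) - 12339/((-1*8502))) = -39435 + (-3691*(-1/8720) - 12339/(-8502)) = -39435 + (3691/8720 - 12339*(-1/8502)) = -39435 + (3691/8720 + 4113/2834) = -39435 + 212503/113360 = -4470139097/113360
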